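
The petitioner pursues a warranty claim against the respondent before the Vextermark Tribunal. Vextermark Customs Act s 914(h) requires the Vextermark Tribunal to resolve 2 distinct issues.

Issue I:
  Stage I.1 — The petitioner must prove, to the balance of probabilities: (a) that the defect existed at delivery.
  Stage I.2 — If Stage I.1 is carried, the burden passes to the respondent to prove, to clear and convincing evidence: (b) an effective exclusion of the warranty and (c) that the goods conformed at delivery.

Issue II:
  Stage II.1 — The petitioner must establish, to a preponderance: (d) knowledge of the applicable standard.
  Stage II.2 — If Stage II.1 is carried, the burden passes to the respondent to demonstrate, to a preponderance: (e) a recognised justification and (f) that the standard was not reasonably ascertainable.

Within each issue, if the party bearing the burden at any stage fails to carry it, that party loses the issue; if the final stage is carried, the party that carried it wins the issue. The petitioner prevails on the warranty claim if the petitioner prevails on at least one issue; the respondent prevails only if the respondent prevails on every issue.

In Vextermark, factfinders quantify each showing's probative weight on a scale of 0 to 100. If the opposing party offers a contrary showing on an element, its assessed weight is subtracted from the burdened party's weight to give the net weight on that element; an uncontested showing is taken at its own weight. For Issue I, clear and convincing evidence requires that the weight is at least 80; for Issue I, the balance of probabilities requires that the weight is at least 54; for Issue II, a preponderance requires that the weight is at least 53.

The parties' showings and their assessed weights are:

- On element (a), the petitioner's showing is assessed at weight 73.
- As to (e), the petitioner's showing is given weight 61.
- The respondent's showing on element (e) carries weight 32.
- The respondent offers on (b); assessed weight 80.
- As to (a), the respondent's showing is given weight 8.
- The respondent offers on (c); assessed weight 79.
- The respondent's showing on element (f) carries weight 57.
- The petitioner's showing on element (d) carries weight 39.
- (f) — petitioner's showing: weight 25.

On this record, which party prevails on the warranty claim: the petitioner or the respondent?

petitioner

— Issue I —
Stage I.1 (petitioner, the balance of probabilities, weight is at least 54): (a) net 73−8=65 ≥ 54 — meets.
  All elements met. The burden passes to the respondent.
Stage I.2 (respondent, clear and convincing evidence, weight is at least 80): (b) 80 ≥ 80 — meets; (c) 79 < 80 — fails.
  Not every element is met, so the respondent fails to carry Stage I.2.
The petitioner prevails on this issue.
— Issue II —
Stage II.1 — burden on petitioner; standard: a preponderance (weight is at least 53).
    (d): 39 < 53 [not met]
  Stage II.1 not carried; the petitioner fails its burden.
The analysis ends at Stage II.1; the respondent prevails on this issue.
Per-issue: Issue I → petitioner; Issue II → respondent. The petitioner must prevail on at least one issue; overall, the petitioner prevails.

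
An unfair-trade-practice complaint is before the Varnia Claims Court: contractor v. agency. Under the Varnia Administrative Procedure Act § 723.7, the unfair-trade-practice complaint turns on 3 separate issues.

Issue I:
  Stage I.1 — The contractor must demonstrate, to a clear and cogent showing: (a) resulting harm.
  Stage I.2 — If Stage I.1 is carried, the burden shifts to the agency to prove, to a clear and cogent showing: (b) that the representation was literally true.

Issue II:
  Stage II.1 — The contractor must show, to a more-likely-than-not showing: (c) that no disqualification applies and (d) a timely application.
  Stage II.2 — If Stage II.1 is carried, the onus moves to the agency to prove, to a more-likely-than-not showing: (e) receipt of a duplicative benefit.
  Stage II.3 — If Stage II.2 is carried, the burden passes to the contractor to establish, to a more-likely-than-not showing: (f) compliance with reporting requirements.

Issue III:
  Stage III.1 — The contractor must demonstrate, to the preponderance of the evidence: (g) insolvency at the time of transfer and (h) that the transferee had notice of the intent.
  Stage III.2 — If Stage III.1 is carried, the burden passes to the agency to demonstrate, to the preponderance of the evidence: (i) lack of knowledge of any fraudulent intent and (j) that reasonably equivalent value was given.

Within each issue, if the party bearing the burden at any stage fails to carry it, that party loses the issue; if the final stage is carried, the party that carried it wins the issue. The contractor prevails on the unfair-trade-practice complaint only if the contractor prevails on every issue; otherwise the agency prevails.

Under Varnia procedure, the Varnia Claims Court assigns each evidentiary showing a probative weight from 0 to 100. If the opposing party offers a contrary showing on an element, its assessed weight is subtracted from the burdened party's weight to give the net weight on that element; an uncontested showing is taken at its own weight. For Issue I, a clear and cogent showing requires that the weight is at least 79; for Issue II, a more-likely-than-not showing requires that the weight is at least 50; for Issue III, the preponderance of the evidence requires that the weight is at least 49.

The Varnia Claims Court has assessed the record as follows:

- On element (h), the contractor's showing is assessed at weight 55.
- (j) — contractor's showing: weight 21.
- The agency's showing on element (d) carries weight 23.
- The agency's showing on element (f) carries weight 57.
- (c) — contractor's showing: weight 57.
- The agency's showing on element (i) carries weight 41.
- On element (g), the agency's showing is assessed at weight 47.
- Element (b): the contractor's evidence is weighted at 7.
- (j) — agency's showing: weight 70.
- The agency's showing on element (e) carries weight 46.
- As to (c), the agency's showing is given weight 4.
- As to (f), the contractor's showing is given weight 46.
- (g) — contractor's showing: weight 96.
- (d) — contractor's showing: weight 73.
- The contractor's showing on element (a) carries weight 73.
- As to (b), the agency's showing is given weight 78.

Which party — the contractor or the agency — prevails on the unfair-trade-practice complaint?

agency

— Issue I —
Stage I.1 (contractor, a clear and cogent showing, weight is at least 79): (a) 73 < 79 — fails.
  Stage I.1 not carried; the contractor fails its burden.
So the agency prevails on this issue.
— Issue II —
Stage II.1 (contractor, a more-likely-than-not showing, weight is at least 50): (c) net 57−4=53 ≥ 50 — meets; (d) net 73−23=50 ≥ 50 — meets.
  Stage II.1 carried; the burden shifts to the agency.
Stage II.2 (agency, a more-likely-than-not showing, weight is at least 50): (e) 46 < 50 — fails.
  The agency does not carry Stage II.2.
So the contractor prevails on this issue.
— Issue III —
At Stage III.1 the contractor must meet the preponderance of the evidence (weight is at least 49): on (g) the weight is 96 less the opposing 47 gives net 49, ≥ 49, so (g) meets the standard; on (h) the weight is 55, ≥ 49, so (h) meets the standard.
  All elements met. The burden passes to the agency.
At Stage III.2 the agency must meet the preponderance of the evidence (weight is at least 49): on (i) the weight is 41, < 49, so (i) does not meet the standard; on (j) the weight is 70 less the opposing 21 gives net 49, ≥ 49, so (j) meets the standard.
  The agency does not carry Stage III.2.
So the contractor prevails on this issue.
Per-issue: Issue I → agency; Issue II → contractor; Issue III → contractor. The contractor must prevail on every issue; overall, the agency prevails.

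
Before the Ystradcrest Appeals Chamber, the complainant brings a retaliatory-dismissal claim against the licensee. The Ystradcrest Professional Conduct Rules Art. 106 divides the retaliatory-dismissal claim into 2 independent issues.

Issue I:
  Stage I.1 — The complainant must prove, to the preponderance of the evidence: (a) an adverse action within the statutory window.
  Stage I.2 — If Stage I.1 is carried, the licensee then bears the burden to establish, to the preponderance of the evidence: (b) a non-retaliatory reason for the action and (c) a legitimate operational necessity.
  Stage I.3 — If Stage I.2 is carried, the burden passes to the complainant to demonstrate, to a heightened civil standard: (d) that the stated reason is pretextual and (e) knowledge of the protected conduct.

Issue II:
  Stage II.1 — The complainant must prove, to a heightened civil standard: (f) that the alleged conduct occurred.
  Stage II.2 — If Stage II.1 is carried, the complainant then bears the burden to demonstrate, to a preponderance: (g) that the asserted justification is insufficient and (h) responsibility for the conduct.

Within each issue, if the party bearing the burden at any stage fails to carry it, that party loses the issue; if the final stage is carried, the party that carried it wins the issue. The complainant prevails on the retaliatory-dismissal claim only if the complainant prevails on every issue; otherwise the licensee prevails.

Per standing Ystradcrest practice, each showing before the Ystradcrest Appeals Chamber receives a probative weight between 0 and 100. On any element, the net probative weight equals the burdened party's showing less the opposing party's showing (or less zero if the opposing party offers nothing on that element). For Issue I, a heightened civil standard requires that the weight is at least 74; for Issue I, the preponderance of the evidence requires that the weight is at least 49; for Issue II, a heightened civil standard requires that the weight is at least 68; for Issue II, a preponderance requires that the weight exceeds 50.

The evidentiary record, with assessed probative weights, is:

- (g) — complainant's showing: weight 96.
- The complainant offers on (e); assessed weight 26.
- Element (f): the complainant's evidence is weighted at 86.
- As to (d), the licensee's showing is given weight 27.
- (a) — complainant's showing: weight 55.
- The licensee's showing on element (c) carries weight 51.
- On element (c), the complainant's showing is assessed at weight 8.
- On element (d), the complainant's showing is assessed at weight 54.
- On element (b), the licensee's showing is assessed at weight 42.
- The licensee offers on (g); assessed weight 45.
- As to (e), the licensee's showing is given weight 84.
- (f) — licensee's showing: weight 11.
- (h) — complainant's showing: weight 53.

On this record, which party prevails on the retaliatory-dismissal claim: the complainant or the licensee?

— Issue I —
At Stage I.1 the complainant must meet the preponderance of the evidence (weight is at least 49): on (a) the weight is 55, which does reach 49, so (a) meets the standard.
  Stage I.1 is satisfied; the onus moves to the licensee.
At Stage I.2 the licensee must meet the preponderance of the evidence (weight is at least 49): on (b) the weight is 42, < 49, so (b) does not meet the standard; on (c) the weight is 51 less the opposing 8 gives net 43, which does not reach 49, so (c) does not meet the standard.
  Stage I.2 not carried; the licensee fails its burden.
The analysis ends at Stage I.2; the complainant prevails on this issue.
— Issue II —
Stage II.1 — burden on complainant; standard: a heightened civil standard (weight is at least 68).
    (f): 86 − 11 = 75 ≥ 68 [met]
  Stage II.1 is satisfied; the complainant continues to bear the burden.
Stage II.2 — burden on complainant; standard: a preponderance (weight exceeds 50).
    (g): 96 − 45 = 51 > 50 [met]
    (h): 53 > 50 [met]
  The complainant carries the last stage.
Every stage carried; the complainant prevails on this issue.
Per-issue: Issue I → complainant; Issue II → complainant. The complainant must prevail on every issue; overall, the complainant prevails.

complainant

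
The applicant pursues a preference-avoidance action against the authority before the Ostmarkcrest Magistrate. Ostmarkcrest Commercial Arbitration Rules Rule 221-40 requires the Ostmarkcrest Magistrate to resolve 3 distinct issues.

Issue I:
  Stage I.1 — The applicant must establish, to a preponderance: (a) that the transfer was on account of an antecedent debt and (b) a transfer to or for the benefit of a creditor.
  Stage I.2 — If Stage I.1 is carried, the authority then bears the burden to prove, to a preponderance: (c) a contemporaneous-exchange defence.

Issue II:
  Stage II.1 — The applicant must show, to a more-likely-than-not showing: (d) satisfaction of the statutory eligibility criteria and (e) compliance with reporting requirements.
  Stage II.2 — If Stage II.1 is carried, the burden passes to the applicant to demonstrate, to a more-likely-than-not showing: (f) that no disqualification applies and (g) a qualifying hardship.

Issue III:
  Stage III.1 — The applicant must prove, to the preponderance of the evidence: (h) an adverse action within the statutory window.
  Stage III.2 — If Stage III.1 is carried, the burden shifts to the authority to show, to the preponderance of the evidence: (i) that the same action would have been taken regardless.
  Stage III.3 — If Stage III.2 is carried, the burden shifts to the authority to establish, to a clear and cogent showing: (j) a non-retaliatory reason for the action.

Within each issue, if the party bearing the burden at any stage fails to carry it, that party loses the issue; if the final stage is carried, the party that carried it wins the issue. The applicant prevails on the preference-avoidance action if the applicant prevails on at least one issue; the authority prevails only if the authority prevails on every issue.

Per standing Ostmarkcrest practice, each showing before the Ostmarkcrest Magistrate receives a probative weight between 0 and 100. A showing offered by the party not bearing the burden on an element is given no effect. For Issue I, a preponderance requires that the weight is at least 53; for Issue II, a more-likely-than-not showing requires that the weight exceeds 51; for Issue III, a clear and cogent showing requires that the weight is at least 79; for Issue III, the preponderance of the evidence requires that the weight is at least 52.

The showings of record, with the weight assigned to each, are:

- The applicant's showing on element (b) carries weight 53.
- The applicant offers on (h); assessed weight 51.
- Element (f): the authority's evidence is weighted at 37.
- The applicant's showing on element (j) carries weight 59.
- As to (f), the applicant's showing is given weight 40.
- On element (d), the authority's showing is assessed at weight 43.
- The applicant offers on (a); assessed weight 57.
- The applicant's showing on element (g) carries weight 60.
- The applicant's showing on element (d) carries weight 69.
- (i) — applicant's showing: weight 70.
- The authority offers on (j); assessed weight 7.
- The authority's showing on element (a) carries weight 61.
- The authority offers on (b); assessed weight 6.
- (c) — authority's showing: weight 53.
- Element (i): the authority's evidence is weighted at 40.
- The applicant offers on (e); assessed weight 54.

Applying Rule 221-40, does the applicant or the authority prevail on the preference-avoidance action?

authority

— Issue I —
Stage I.1 — burden on applicant; standard: a preponderance (weight is at least 53).
    (a): 57 (authority's 61 disregarded) ≥ 53 [met]
    (b): 53 (authority's 6 disregarded) ≥ 53 [met]
  Stage I.1 is satisfied; the onus moves to the authority.
Stage I.2 — burden on authority; standard: a preponderance (weight is at least 53).
    (c): 53 ≥ 53 [met]
  The authority carries the last stage.
All stages carried — the authority prevails on this issue.
— Issue II —
At Stage II.1 the applicant must meet a more-likely-than-not showing (weight exceeds 51): on (d) the weight is 69 (the authority's 43 is given no effect), > 51, so (d) meets the standard; on (e) the weight is 54, which does exceed 51, so (e) meets the standard.
  Stage II.1 is satisfied; the applicant continues to bear the burden.
At Stage II.2 the applicant must meet a more-likely-than-not showing (weight exceeds 51): on (f) the weight is 40 (the authority's 37 is given no effect), ≤ 51, so (f) does not meet the standard; on (g) the weight is 60, which does exceed 51, so (g) meets the standard.
  The applicant does not carry Stage II.2.
The authority prevails on this issue.
— Issue III —
Stage III.1 (applicant, the preponderance of the evidence, weight is at least 52): (h) 51 < 52 — fails.
  The applicant does not carry Stage III.1.
So the authority prevails on this issue.
Per-issue: Issue I → authority; Issue II → authority; Issue III → authority. The applicant must prevail on at least one issue; overall, the authority prevails.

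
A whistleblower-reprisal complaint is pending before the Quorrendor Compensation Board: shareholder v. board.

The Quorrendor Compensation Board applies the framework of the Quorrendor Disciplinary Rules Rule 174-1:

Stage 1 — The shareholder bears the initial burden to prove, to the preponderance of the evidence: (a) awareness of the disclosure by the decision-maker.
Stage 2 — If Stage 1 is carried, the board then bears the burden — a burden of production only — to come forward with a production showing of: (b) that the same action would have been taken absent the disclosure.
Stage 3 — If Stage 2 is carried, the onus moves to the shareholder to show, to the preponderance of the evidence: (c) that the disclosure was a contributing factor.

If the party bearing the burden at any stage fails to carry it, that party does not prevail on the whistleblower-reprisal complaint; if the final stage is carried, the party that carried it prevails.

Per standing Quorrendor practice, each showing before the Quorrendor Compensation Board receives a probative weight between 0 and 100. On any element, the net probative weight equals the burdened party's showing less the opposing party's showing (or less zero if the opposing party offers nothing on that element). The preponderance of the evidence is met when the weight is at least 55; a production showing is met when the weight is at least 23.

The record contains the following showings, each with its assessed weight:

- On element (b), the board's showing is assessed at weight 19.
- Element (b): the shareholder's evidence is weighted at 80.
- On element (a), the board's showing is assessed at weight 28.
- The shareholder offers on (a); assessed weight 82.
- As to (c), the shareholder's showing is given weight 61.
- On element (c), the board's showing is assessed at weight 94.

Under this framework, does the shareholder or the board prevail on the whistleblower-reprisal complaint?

board

Stage 1 — burden on shareholder; standard: the preponderance of the evidence (weight is at least 55).
    (a): 82 − 28 = 54 < 55 [not met]
  Stage 1 not carried; the shareholder fails its burden.
The analysis ends at Stage 1; the board prevails.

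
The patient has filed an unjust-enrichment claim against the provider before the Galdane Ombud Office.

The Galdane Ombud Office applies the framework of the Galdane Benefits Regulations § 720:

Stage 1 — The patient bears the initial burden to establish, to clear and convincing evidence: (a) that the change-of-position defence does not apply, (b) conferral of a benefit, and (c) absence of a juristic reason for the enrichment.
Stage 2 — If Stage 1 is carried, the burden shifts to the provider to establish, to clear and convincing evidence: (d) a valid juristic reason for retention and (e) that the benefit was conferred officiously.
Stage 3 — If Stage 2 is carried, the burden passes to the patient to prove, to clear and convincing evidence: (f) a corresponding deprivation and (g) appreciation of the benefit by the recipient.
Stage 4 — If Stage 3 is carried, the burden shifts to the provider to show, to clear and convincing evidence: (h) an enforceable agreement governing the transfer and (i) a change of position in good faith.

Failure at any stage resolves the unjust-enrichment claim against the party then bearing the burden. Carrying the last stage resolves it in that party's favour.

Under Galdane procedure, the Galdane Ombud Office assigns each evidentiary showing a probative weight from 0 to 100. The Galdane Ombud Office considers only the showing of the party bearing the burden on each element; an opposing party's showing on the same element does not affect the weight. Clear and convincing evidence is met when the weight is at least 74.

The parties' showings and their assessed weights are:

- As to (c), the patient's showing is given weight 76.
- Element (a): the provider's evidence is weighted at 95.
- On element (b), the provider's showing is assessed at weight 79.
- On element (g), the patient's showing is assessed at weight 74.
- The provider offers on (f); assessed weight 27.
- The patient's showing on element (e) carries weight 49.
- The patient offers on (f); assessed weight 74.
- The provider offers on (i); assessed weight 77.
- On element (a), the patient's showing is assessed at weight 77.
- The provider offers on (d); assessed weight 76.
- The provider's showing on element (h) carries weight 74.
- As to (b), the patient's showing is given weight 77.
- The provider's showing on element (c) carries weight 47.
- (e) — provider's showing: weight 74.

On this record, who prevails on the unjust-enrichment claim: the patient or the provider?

provider

At Stage 1 the patient must meet clear and convincing evidence (weight is at least 74): on (a) the weight is 77 (the provider's 95 is given no effect), ≥ 74, so (a) meets the standard; on (b) the weight is 77 (the provider's 79 is given no effect), which does reach 74, so (b) meets the standard; on (c) the weight is 76 (the provider's 47 is given no effect), ≥ 74, so (c) meets the standard.
  Stage 1 is satisfied; the onus moves to the provider.
At Stage 2 the provider must meet clear and convincing evidence (weight is at least 74): on (d) the weight is 76, which does reach 74, so (d) meets the standard; on (e) the weight is 74 (the patient's 49 is given no effect), ≥ 74, so (e) meets the standard.
  Stage 2 is satisfied; the onus moves to the patient.
At Stage 3 the patient must meet clear and convincing evidence (weight is at least 74): on (f) the weight is 74 (the provider's 27 is given no effect), which does reach 74, so (f) meets the standard; on (g) the weight is 74, which does reach 74, so (g) meets the standard.
  The patient carries Stage 3; the provider now bears the burden.
At Stage 4 the provider must meet clear and convincing evidence (weight is at least 74): on (h) the weight is 74, ≥ 74, so (h) meets the standard; on (i) the weight is 77, ≥ 74, so (i) meets the standard.
  The provider carries the last stage.
Every stage carried; the provider prevails.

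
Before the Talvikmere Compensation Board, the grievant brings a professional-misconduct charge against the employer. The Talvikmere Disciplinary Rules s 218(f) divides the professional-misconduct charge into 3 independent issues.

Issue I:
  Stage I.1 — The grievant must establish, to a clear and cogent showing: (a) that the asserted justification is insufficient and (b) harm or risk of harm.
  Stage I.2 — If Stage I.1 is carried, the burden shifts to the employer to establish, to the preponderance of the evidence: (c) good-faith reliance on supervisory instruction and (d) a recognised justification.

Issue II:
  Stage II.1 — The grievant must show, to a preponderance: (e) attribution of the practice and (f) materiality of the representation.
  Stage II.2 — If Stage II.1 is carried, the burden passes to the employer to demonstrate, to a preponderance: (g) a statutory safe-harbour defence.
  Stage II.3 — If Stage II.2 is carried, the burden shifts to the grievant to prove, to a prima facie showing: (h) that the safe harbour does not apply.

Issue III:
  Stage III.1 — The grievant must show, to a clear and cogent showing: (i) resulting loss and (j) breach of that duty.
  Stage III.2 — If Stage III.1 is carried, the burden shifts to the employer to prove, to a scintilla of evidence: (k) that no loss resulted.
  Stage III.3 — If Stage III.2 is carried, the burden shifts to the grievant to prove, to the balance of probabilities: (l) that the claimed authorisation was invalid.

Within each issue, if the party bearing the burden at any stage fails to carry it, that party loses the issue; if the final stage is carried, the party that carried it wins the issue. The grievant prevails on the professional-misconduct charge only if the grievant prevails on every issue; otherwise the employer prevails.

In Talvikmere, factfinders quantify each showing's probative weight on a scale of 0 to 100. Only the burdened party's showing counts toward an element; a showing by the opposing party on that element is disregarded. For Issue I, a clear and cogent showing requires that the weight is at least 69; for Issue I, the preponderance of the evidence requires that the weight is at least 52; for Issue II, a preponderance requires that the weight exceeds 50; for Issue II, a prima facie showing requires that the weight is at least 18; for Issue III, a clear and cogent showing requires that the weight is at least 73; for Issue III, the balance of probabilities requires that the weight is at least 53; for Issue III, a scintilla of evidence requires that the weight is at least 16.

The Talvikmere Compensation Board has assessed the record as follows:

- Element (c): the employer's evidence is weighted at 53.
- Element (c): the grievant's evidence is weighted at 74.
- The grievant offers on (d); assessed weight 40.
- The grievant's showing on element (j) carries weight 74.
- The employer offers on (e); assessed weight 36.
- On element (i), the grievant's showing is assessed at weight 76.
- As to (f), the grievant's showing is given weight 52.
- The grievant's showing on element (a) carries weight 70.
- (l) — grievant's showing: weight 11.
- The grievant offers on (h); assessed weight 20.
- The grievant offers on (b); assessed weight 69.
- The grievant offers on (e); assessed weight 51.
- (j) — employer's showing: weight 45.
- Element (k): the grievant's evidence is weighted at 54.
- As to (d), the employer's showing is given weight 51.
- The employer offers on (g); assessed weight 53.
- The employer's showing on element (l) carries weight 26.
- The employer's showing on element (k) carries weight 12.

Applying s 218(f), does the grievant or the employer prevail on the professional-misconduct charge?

— Issue I —
At Stage I.1 the grievant must meet a clear and cogent showing (weight is at least 69): on (a) the weight is 70, ≥ 69, so (a) meets the standard; on (b) the weight is 69, ≥ 69, so (b) meets the standard.
  The grievant carries Stage I.1; the employer now bears the burden.
At Stage I.2 the employer must meet the preponderance of the evidence (weight is at least 52): on (c) the weight is 53 (the grievant's 74 is given no effect), ≥ 52, so (c) meets the standard; on (d) the weight is 51 (the grievant's 40 is given no effect), which does not reach 52, so (d) does not meet the standard.
  The employer does not carry Stage I.2.
The grievant prevails on this issue.
— Issue II —
Stage II.1 (grievant, a preponderance, weight exceeds 50): (e) 51 (employer's 36 disregarded) > 50 — meets; (f) 52 > 50 — meets.
  Stage II.1 is satisfied; the onus moves to the employer.
Stage II.2 (employer, a preponderance, weight exceeds 50): (g) 53 > 50 — meets.
  Stage II.2 is satisfied; the onus moves to the grievant.
Stage II.3 (grievant, a prima facie showing, weight is at least 18): (h) 20 ≥ 18 — meets.
  The grievant carries the last stage.
Every stage carried; the grievant prevails on this issue.
— Issue III —
At Stage III.1 the grievant must meet a clear and cogent showing (weight is at least 73): on (i) the weight is 76, ≥ 73, so (i) meets the standard; on (j) the weight is 74 (the employer's 45 is given no effect), ≥ 73, so (j) meets the standard.
  Stage III.1 carried; the burden shifts to the employer.
At Stage III.2 the employer must meet a scintilla of evidence (weight is at least 16): on (k) the weight is 12 (the grievant's 54 is given no effect), which does not reach 16, so (k) does not meet the standard.
  Stage III.2 not carried; the employer fails its burden.
So the grievant prevails on this issue.
Per-issue: Issue I → grievant; Issue II → grievant; Issue III → grievant. The grievant must prevail on every issue; overall, the grievant prevails.

grievant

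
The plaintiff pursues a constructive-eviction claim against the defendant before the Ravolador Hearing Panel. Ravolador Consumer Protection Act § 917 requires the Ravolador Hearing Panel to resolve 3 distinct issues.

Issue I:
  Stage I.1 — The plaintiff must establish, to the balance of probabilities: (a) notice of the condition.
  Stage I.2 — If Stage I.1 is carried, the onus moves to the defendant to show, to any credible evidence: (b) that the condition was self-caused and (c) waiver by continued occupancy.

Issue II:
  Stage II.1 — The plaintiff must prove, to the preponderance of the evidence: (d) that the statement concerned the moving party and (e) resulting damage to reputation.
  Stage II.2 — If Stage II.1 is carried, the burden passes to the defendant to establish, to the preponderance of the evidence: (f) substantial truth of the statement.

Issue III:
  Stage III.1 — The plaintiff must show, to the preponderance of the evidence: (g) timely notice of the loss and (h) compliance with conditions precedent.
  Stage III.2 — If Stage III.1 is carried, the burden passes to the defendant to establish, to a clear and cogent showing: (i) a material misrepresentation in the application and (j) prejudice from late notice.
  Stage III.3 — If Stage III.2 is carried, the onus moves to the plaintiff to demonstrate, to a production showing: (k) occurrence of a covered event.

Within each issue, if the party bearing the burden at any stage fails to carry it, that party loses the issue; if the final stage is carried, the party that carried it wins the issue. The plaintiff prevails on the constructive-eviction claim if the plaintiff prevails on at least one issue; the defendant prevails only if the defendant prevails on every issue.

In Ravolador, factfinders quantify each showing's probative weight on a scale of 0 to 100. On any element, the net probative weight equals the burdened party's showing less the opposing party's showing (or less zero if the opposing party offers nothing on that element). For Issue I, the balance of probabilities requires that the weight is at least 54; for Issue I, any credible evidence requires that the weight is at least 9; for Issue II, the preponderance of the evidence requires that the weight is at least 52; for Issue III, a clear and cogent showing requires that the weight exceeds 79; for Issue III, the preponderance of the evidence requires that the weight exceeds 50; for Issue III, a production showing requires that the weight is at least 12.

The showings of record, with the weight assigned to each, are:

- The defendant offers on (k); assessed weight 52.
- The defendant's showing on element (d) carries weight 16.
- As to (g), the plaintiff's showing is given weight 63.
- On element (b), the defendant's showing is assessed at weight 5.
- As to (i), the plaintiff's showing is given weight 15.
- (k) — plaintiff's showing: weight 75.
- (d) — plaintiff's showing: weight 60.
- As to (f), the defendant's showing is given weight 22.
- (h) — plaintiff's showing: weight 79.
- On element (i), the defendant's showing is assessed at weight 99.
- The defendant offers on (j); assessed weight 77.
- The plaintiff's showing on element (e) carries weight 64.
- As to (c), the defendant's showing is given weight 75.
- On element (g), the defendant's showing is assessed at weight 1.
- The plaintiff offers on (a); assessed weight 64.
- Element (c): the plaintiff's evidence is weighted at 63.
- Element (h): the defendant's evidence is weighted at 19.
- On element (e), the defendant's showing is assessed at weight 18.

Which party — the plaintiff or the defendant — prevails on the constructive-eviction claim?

— Issue I —
Stage I.1 (plaintiff, the balance of probabilities, weight is at least 54): (a) 64 ≥ 54 — meets.
  All elements met. The burden passes to the defendant.
Stage I.2 (defendant, any credible evidence, weight is at least 9): (b) 5 < 9 — fails; (c) net 75−63=12 ≥ 9 — meets.
  Stage I.2 not carried; the defendant fails its burden.
The analysis ends at Stage I.2; the plaintiff prevails on this issue.
— Issue II —
Stage II.1 (plaintiff, the preponderance of the evidence, weight is at least 52): (d) net 60−16=44 < 52 — fails; (e) net 64−18=46 < 52 — fails.
  Not every element is met, so the plaintiff fails to carry Stage II.1.
The analysis ends at Stage II.1; the defendant prevails on this issue.
— Issue III —
At Stage III.1 the plaintiff must meet the preponderance of the evidence (weight exceeds 50): on (g) the weight is 63 less the opposing 1 gives net 62, > 50, so (g) meets the standard; on (h) the weight is 79 less the opposing 19 gives net 60, > 50, so (h) meets the standard.
  Stage III.1 is satisfied; the onus moves to the defendant.
At Stage III.2 the defendant must meet a clear and cogent showing (weight exceeds 79): on (i) the weight is 99 less the opposing 15 gives net 84, > 79, so (i) meets the standard; on (j) the weight is 77, ≤ 79, so (j) does not meet the standard.
  Stage III.2 not carried; the defendant fails its burden.
So the plaintiff prevails on this issue.
Per-issue: Issue I → plaintiff; Issue II → defendant; Issue III → plaintiff. The plaintiff must prevail on at least one issue; overall, the plaintiff prevails.

plaintiff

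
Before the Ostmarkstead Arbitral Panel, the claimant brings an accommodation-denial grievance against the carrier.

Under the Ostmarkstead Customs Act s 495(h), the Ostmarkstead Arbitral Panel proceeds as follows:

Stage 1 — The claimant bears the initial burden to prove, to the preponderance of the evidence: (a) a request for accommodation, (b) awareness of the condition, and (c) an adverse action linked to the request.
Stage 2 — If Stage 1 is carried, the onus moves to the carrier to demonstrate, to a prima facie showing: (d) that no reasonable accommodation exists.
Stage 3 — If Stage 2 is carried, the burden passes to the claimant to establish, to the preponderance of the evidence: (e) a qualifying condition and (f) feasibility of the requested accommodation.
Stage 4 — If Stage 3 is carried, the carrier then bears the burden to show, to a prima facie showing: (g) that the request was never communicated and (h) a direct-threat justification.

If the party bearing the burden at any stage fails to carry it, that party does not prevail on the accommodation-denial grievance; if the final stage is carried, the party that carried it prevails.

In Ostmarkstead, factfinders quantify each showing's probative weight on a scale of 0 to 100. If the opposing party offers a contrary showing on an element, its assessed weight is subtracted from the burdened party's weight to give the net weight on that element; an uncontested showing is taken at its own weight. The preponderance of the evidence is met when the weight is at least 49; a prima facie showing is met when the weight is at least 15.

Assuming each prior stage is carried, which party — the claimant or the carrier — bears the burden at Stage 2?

Stage 2's rule assigns the burden to the carrier (to a prima facie showing).

carrier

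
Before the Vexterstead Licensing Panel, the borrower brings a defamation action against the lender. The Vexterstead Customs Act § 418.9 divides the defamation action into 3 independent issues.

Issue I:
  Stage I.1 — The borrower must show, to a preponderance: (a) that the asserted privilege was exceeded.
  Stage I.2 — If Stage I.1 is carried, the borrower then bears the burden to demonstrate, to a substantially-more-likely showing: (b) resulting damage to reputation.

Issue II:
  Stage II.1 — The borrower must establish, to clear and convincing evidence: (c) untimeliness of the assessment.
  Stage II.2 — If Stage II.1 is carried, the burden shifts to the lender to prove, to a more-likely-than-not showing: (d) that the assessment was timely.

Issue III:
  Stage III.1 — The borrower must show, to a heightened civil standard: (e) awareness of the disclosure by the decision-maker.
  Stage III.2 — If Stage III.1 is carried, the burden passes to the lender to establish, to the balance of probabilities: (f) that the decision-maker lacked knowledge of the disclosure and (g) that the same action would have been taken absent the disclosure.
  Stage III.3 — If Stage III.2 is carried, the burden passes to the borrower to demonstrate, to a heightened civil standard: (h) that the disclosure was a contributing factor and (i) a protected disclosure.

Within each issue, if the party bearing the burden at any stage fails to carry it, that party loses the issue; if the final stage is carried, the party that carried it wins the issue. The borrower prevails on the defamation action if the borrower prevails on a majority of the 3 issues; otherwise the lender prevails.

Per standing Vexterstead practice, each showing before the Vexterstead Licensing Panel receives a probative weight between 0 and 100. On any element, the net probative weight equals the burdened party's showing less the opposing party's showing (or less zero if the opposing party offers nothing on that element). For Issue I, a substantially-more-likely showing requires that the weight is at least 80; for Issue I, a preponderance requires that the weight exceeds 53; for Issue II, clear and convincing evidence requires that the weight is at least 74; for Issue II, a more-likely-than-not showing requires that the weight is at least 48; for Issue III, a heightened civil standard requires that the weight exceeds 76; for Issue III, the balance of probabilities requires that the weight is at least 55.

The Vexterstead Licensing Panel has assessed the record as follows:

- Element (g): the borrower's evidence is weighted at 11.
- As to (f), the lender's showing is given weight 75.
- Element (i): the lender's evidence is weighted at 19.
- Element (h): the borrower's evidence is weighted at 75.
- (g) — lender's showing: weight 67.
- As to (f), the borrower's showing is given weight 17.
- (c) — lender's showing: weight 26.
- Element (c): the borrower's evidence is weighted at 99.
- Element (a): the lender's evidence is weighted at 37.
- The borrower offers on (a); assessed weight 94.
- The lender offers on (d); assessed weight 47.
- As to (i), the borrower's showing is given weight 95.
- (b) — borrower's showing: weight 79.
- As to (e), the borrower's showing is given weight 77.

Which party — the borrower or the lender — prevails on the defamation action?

lender

— Issue I —
Stage I.1 — burden on borrower; standard: a preponderance (weight exceeds 53).
    (a): 94 − 37 = 57 > 53 [met]
  All elements met. The borrower retains the burden for Stage I.2.
Stage I.2 — burden on borrower; standard: a substantially-more-likely showing (weight is at least 80).
    (b): 79 < 80 [not met]
  Not every element is met, so the borrower fails to carry Stage I.2.
So the lender prevails on this issue.
— Issue II —
Stage II.1 — burden on borrower; standard: clear and convincing evidence (weight is at least 74).
    (c): 99 − 26 = 73 < 74 [not met]
  The borrower does not carry Stage II.1.
The lender prevails on this issue.
— Issue III —
Stage III.1 — burden on borrower; standard: a heightened civil standard (weight exceeds 76).
    (e): 77 > 76 [met]
  All elements met. The burden passes to the lender.
Stage III.2 — burden on lender; standard: the balance of probabilities (weight is at least 55).
    (f): 75 − 17 = 58 ≥ 55 [met]
    (g): 67 − 11 = 56 ≥ 55 [met]
  Stage III.2 carried; the burden shifts to the borrower.
Stage III.3 — burden on borrower; standard: a heightened civil standard (weight exceeds 76).
    (h): 75 ≤ 76 [not met]
    (i): 95 − 19 = 76 ≤ 76 [not met]
  The borrower does not carry Stage III.3.
So the lender prevails on this issue.
Per-issue: Issue I → lender; Issue II → lender; Issue III → lender. The borrower must prevail on a majority of issues; overall, the lender prevails.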